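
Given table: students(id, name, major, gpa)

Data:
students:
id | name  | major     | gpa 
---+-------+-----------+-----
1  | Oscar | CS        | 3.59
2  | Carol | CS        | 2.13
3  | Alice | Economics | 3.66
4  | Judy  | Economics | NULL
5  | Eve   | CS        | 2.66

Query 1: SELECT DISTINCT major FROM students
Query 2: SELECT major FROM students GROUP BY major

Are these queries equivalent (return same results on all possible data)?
Yes, equivalent

Both queries return: [('CS',), ('Economics',)]

Reason: Both get unique majors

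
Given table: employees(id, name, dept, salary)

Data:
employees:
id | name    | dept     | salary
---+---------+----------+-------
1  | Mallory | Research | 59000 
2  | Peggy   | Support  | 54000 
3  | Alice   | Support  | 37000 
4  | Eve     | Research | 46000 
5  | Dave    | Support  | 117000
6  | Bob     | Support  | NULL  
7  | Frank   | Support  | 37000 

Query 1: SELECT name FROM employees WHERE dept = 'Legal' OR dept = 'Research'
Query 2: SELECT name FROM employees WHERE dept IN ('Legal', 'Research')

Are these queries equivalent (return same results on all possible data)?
Yes, equivalent

Both queries return: [('Eve',), ('Mallory',)]

Reason: OR vs IN are equivalent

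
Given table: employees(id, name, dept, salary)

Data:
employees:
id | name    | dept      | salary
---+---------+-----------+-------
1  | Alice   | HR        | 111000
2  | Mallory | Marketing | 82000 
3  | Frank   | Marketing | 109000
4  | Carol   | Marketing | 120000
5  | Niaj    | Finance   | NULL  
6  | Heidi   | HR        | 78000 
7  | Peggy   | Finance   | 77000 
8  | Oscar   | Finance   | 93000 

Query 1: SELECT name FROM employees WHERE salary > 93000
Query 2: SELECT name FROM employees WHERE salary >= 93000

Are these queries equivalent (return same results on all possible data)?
No, not equivalent

Query 1 returns: [('Alice',), ('Frank',), ('Carol',)]
Query 2 returns: [('Alice',), ('Frank',), ('Carol',), ('Oscar',)]

Reason: > vs >= gives different results when salary = 93000 exists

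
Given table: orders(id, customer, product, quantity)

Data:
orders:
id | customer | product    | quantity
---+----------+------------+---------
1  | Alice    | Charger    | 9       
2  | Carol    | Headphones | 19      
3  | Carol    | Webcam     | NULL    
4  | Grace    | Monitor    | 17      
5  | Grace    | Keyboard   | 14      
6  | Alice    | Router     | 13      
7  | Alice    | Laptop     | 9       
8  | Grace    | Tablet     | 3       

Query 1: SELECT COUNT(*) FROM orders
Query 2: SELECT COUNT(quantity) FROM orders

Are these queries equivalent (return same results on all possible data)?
No, not equivalent

Query 1 returns: [(8,)]
Query 2 returns: [(7,)]

Reason: COUNT(*) includes NULLs, COUNT(column) excludes them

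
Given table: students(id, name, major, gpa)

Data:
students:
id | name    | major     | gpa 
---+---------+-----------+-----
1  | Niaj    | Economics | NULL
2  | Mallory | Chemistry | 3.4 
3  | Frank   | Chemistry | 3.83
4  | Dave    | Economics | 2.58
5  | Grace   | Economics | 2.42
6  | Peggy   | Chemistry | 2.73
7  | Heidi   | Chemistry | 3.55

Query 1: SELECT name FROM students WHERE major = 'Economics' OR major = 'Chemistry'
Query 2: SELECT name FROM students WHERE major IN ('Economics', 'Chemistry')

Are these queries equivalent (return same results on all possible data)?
Yes, equivalent

Both queries return: [('Dave',), ('Frank',), ('Grace',), ('Heidi',), ('Mallory',), ('Niaj',), ('Peggy',)]

Reason: OR vs IN are equivalent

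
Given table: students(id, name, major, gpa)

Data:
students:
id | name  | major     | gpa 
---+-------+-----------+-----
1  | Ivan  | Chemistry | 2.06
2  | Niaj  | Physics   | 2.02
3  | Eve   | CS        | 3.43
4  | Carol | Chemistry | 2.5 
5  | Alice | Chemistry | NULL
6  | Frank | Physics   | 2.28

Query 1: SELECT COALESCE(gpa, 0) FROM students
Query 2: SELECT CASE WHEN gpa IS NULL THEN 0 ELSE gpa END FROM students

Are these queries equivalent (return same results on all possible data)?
Yes, equivalent

Both queries return: [(0,), (2.02,), (2.06,), (2.28,), (2.5,), (3.43,)]

Reason: COALESCE vs CASE for NULL handling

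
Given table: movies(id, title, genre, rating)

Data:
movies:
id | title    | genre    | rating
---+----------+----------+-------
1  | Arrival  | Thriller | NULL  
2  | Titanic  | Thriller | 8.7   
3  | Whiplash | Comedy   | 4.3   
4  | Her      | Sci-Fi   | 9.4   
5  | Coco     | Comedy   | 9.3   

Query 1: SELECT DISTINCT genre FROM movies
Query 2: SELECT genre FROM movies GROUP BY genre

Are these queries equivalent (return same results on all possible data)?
Yes, equivalent

Both queries return: [('Comedy',), ('Sci-Fi',), ('Thriller',)]

Reason: Both get unique genres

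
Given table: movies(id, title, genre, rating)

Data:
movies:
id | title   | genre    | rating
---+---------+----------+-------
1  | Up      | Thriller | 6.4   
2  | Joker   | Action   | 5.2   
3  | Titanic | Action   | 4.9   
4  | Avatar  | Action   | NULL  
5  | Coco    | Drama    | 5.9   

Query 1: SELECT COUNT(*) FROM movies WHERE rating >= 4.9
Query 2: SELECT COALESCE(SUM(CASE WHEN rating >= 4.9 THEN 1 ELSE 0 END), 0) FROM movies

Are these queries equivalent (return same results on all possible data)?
Yes, equivalent

Both queries return: [(4,)]

Reason: COUNT with WHERE vs conditional SUM (COALESCE handles empty-table NULL)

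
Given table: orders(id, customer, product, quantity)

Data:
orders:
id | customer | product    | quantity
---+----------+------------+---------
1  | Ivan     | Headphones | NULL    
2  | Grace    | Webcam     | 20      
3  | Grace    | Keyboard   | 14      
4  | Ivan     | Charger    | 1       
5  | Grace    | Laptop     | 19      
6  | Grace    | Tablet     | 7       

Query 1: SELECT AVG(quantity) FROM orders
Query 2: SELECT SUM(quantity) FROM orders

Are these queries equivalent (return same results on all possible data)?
No, not equivalent

Query 1 returns: [(12.2,)]
Query 2 returns: [(61,)]

Reason: AVG vs SUM give different aggregate values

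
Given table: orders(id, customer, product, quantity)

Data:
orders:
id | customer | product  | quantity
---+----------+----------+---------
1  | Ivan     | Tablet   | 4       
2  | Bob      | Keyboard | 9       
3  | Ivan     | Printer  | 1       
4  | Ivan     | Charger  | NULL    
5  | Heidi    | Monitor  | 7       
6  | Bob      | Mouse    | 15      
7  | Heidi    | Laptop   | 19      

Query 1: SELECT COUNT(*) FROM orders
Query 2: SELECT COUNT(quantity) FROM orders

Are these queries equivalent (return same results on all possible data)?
No, not equivalent

Query 1 returns: [(7,)]
Query 2 returns: [(6,)]

Reason: COUNT(*) includes NULLs, COUNT(column) excludes them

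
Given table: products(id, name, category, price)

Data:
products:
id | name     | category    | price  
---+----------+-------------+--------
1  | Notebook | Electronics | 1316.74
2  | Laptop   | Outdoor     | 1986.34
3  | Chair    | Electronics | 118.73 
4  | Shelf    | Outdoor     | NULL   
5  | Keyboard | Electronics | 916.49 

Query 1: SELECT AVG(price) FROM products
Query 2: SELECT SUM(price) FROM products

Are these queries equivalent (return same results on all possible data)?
No, not equivalent

Query 1 returns: [(1084.575,)]
Query 2 returns: [(4338.3,)]

Reason: AVG vs SUM give different aggregate values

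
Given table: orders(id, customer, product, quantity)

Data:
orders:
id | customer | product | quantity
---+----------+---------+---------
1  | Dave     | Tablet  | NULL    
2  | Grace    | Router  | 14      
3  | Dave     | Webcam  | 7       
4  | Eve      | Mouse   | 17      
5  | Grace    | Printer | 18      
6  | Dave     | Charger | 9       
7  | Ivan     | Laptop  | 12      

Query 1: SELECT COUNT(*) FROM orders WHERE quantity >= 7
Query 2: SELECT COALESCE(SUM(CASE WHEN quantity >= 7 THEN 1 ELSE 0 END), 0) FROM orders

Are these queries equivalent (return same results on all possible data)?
Yes, equivalent

Both queries return: [(6,)]

Reason: COUNT with WHERE vs conditional SUM (COALESCE handles empty-table NULL)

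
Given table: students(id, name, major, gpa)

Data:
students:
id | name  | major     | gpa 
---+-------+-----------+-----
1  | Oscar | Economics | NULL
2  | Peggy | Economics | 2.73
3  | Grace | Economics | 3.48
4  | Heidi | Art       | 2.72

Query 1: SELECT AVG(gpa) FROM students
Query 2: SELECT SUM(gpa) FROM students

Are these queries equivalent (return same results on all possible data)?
No, not equivalent

Query 1 returns: [(2.9766666666666666,)]
Query 2 returns: [(8.93,)]

Reason: AVG vs SUM give different aggregate values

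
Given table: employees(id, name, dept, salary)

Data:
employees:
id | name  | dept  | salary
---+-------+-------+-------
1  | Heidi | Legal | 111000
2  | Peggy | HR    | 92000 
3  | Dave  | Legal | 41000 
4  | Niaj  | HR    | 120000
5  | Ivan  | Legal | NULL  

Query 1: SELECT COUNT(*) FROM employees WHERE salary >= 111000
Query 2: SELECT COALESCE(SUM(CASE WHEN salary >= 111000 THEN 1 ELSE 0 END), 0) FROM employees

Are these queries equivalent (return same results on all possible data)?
Yes, equivalent

Both queries return: [(2,)]

Reason: COUNT with WHERE vs conditional SUM (COALESCE handles empty-table NULL)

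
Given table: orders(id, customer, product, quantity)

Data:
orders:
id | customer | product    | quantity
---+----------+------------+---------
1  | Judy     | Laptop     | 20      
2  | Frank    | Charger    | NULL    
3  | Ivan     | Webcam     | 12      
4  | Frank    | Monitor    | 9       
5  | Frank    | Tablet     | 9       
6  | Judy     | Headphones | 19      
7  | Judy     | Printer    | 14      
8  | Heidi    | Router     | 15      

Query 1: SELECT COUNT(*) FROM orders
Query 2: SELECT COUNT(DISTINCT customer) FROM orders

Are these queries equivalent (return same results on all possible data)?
No, not equivalent

Query 1 returns: [(8,)]
Query 2 returns: [(4,)]

Reason: COUNT(*) counts rows, COUNT(DISTINCT customer) counts unique customers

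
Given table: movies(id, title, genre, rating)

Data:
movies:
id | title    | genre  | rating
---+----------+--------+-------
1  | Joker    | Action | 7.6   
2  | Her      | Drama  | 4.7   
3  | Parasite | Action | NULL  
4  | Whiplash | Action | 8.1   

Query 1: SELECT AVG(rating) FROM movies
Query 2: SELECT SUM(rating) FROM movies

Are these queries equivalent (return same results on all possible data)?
No, not equivalent

Query 1 returns: [(6.8,)]
Query 2 returns: [(20.4,)]

Reason: AVG vs SUM give different aggregate values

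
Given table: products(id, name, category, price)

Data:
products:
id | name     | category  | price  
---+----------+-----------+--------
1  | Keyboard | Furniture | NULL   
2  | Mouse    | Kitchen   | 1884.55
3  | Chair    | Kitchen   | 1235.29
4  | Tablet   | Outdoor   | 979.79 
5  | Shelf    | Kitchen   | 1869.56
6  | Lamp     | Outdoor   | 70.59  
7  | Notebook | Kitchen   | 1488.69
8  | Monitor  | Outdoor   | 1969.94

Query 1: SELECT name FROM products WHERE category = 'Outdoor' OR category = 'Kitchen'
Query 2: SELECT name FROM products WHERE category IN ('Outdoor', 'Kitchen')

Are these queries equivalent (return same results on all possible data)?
Yes, equivalent

Both queries return: [('Chair',), ('Lamp',), ('Monitor',), ('Mouse',), ('Notebook',), ('Shelf',), ('Tablet',)]

Reason: OR vs IN are equivalent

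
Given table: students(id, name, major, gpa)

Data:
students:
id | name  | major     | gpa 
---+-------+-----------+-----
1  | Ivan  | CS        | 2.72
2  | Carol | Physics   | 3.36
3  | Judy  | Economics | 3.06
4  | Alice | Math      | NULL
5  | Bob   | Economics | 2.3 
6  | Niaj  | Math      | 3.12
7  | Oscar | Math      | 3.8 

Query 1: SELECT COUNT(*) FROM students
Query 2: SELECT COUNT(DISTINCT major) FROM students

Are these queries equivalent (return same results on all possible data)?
No, not equivalent

Query 1 returns: [(7,)]
Query 2 returns: [(4,)]

Reason: COUNT(*) counts rows, COUNT(DISTINCT major) counts unique majors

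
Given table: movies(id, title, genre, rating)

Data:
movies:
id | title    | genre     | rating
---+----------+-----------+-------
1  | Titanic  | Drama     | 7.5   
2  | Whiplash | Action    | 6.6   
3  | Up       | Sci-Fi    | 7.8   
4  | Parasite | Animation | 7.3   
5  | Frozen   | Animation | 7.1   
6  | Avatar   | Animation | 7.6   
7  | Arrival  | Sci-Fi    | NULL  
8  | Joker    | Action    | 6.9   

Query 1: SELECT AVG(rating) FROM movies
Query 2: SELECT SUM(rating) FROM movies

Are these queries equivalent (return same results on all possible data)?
No, not equivalent

Query 1 returns: [(7.257142857142857,)]
Query 2 returns: [(50.8,)]

Reason: AVG vs SUM give different aggregate values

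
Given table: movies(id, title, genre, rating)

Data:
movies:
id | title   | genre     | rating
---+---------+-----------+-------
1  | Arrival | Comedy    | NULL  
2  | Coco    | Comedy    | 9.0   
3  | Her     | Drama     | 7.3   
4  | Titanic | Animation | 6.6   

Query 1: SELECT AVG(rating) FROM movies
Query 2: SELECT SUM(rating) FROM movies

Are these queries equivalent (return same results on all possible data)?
No, not equivalent

Query 1 returns: [(7.633333333333333,)]
Query 2 returns: [(22.9,)]

Reason: AVG vs SUM give different aggregate values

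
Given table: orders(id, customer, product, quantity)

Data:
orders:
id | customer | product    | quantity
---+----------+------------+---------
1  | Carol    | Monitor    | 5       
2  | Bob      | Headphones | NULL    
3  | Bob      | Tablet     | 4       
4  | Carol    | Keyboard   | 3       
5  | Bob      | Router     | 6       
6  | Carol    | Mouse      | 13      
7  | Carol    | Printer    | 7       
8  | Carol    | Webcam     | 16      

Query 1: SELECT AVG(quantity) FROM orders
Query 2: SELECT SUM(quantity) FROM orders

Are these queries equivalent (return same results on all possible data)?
No, not equivalent

Query 1 returns: [(7.714285714285714,)]
Query 2 returns: [(54,)]

Reason: AVG vs SUM give different aggregate values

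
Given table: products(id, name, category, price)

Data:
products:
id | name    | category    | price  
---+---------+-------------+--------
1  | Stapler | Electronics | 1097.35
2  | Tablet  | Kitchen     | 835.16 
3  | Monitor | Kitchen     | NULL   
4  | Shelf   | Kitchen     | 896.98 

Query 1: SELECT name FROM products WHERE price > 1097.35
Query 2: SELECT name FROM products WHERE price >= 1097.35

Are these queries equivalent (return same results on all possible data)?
No, not equivalent

Query 1 returns: []
Query 2 returns: [('Stapler',)]

Reason: > vs >= gives different results when price = 1097.35 exists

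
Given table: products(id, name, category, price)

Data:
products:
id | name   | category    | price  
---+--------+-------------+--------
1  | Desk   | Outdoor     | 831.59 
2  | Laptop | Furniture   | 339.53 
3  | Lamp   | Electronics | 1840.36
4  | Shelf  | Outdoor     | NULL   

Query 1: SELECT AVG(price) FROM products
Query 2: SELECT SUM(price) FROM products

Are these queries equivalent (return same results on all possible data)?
No, not equivalent

Query 1 returns: [(1003.8266666666667,)]
Query 2 returns: [(3011.48,)]

Reason: AVG vs SUM give different aggregate values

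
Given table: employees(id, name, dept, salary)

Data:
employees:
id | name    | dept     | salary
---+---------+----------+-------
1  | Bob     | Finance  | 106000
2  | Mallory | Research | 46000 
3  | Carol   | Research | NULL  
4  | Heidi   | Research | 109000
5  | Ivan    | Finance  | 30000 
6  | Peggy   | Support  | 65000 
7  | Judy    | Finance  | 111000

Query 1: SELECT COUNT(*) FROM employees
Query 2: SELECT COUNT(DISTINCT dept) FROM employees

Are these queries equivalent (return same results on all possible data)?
No, not equivalent

Query 1 returns: [(7,)]
Query 2 returns: [(3,)]

Reason: COUNT(*) counts rows, COUNT(DISTINCT dept) counts unique depts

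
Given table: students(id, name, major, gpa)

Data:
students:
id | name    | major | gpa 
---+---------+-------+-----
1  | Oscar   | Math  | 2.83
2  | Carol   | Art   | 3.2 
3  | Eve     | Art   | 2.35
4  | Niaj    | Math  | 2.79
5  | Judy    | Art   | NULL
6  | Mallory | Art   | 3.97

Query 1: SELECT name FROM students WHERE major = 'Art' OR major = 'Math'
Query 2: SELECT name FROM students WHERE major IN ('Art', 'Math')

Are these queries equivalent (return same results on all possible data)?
Yes, equivalent

Both queries return: [('Carol',), ('Eve',), ('Judy',), ('Mallory',), ('Niaj',), ('Oscar',)]

Reason: OR vs IN are equivalent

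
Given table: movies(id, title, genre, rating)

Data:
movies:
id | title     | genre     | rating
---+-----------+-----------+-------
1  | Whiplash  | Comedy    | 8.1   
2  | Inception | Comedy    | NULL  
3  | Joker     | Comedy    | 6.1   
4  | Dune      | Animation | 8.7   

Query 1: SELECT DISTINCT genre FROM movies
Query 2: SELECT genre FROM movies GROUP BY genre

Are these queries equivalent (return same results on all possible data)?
Yes, equivalent

Both queries return: [('Animation',), ('Comedy',)]

Reason: Both get unique genres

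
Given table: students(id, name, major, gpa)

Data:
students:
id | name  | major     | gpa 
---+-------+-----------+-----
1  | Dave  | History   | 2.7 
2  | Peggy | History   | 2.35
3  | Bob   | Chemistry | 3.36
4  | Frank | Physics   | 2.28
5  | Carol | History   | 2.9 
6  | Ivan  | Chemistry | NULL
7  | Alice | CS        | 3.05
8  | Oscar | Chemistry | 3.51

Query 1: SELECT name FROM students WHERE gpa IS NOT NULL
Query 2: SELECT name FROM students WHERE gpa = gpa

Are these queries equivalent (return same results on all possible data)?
Yes, equivalent

Both queries return: [('Alice',), ('Bob',), ('Carol',), ('Dave',), ('Frank',), ('Oscar',), ('Peggy',)]

Reason: IS NOT NULL vs self-equality (both exclude NULLs)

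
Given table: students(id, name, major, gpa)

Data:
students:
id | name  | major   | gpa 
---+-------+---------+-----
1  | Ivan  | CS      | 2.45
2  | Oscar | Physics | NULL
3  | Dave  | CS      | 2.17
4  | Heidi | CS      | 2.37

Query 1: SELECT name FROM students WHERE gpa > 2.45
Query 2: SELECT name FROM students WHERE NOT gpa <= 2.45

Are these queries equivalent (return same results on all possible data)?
Yes, equivalent

Both queries return: []

Reason: Both filter gpa > 2.45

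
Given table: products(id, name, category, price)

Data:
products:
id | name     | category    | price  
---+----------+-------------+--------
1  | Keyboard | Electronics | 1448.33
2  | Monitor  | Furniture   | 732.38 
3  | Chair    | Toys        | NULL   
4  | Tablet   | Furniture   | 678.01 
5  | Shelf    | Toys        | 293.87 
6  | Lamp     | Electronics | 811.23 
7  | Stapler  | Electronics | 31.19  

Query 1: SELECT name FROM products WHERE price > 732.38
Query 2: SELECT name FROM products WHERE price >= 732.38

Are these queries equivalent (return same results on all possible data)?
No, not equivalent

Query 1 returns: [('Keyboard',), ('Lamp',)]
Query 2 returns: [('Keyboard',), ('Monitor',), ('Lamp',)]

Reason: > vs >= gives different results when price = 732.38 exists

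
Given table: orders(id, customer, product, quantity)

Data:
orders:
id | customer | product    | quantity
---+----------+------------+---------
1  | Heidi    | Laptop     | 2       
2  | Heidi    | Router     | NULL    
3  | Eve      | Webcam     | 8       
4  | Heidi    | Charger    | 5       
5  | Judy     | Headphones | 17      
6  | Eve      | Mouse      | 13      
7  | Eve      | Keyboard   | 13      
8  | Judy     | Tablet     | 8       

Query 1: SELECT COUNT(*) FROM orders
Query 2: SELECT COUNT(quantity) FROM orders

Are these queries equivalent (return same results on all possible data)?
No, not equivalent

Query 1 returns: [(8,)]
Query 2 returns: [(7,)]

Reason: COUNT(*) includes NULLs, COUNT(column) excludes them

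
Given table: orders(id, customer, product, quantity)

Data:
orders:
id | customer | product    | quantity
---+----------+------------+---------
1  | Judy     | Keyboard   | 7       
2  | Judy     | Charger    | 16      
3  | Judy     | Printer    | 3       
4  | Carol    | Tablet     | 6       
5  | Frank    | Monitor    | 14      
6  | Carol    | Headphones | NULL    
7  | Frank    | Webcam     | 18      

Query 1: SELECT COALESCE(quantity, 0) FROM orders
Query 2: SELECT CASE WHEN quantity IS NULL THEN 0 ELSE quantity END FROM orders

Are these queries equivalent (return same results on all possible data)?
Yes, equivalent

Both queries return: [(0,), (3,), (6,), (7,), (14,), (16,), (18,)]

Reason: COALESCE vs CASE for NULL handling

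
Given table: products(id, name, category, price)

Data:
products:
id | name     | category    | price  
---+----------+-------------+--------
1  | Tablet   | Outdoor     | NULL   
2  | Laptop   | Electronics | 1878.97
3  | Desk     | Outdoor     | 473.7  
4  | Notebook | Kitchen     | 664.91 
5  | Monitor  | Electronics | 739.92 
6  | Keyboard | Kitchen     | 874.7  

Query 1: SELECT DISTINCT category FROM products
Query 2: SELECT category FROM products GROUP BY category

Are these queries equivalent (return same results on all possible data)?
Yes, equivalent

Both queries return: [('Electronics',), ('Kitchen',), ('Outdoor',)]

Reason: Both get unique categorys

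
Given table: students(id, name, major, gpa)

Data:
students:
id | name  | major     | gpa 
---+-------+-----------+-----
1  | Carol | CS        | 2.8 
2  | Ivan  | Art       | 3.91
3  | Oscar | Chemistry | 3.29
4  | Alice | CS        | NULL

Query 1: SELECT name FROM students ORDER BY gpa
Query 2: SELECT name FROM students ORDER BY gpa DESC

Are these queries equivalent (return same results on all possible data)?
No, not equivalent

Query 1 returns: [('Alice',), ('Carol',), ('Oscar',), ('Ivan',)]
Query 2 returns: [('Ivan',), ('Oscar',), ('Carol',), ('Alice',)]

Reason: ASC vs DESC gives opposite ordering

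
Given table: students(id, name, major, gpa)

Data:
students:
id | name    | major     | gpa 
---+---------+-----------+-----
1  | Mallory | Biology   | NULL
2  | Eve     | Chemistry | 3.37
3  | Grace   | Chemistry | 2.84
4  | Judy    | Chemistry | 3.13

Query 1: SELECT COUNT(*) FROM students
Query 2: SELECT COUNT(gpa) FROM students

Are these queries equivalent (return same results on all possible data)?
No, not equivalent

Query 1 returns: [(4,)]
Query 2 returns: [(3,)]

Reason: COUNT(*) includes NULLs, COUNT(column) excludes them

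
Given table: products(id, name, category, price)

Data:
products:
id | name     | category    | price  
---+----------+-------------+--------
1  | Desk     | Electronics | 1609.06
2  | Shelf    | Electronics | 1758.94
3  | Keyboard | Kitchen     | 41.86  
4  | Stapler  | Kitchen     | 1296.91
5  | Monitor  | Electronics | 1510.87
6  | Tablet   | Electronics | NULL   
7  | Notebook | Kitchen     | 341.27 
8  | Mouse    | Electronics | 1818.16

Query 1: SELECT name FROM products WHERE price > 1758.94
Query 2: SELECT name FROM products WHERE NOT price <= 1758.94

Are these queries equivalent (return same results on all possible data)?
Yes, equivalent

Both queries return: [('Mouse',)]

Reason: Both filter price > 1758.94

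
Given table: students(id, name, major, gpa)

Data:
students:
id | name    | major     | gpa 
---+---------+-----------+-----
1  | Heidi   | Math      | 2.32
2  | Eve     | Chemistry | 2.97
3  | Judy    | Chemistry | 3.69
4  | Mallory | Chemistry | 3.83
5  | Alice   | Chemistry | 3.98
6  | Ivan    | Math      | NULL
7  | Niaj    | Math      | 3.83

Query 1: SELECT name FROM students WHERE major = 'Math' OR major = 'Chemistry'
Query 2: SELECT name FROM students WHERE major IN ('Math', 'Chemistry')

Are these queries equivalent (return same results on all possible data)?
Yes, equivalent

Both queries return: [('Alice',), ('Eve',), ('Heidi',), ('Ivan',), ('Judy',), ('Mallory',), ('Niaj',)]

Reason: OR vs IN are equivalent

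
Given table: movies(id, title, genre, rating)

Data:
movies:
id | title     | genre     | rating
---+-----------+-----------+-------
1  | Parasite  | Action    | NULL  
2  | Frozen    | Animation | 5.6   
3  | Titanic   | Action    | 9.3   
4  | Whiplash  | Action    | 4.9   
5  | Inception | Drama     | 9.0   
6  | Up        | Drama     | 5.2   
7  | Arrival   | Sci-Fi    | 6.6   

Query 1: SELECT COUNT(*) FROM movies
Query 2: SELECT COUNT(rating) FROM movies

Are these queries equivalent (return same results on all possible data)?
No, not equivalent

Query 1 returns: [(7,)]
Query 2 returns: [(6,)]

Reason: COUNT(*) includes NULLs, COUNT(column) excludes them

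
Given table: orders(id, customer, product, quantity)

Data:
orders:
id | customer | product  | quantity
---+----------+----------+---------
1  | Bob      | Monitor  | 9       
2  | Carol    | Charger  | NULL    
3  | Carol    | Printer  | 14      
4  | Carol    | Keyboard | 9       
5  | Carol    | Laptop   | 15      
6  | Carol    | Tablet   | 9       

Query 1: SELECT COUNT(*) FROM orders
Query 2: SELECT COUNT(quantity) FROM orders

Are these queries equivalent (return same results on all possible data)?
No, not equivalent

Query 1 returns: [(6,)]
Query 2 returns: [(5,)]

Reason: COUNT(*) includes NULLs, COUNT(column) excludes them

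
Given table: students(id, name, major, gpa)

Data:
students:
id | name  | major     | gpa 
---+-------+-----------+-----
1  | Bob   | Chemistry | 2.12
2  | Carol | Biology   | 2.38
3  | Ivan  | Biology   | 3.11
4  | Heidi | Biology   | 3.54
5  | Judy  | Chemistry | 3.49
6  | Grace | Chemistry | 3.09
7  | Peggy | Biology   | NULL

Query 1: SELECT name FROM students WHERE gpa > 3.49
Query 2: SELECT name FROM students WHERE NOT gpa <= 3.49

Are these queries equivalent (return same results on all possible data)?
Yes, equivalent

Both queries return: [('Heidi',)]

Reason: Both filter gpa > 3.49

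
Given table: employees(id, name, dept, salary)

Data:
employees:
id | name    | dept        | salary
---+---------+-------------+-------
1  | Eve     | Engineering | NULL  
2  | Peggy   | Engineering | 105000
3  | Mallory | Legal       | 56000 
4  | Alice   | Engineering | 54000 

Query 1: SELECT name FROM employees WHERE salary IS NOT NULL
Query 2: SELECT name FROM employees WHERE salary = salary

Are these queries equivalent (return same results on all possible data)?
Yes, equivalent

Both queries return: [('Alice',), ('Mallory',), ('Peggy',)]

Reason: IS NOT NULL vs self-equality (both exclude NULLs)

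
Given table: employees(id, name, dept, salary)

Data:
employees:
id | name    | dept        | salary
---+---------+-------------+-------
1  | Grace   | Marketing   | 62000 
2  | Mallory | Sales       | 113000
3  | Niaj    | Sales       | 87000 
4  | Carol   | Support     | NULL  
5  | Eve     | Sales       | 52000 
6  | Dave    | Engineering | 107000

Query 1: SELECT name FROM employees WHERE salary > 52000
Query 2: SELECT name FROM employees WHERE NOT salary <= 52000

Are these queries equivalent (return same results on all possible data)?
Yes, equivalent

Both queries return: [('Dave',), ('Grace',), ('Mallory',), ('Niaj',)]

Reason: Both filter salary > 52000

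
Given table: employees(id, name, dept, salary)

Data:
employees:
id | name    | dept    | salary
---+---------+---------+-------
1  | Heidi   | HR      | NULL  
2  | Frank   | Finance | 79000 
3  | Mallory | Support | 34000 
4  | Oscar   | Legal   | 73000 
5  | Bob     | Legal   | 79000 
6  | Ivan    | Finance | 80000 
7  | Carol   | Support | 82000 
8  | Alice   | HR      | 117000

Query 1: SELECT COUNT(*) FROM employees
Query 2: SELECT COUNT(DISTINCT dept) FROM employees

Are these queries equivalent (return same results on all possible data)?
No, not equivalent

Query 1 returns: [(8,)]
Query 2 returns: [(4,)]

Reason: COUNT(*) counts rows, COUNT(DISTINCT dept) counts unique depts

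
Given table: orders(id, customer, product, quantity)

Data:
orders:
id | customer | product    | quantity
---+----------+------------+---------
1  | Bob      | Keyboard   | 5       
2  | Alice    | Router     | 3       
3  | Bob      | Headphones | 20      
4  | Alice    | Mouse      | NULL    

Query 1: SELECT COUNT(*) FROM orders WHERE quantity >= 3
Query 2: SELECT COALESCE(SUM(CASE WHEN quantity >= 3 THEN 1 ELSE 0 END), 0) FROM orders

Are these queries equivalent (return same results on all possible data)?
Yes, equivalent

Both queries return: [(3,)]

Reason: COUNT with WHERE vs conditional SUM (COALESCE handles empty-table NULL)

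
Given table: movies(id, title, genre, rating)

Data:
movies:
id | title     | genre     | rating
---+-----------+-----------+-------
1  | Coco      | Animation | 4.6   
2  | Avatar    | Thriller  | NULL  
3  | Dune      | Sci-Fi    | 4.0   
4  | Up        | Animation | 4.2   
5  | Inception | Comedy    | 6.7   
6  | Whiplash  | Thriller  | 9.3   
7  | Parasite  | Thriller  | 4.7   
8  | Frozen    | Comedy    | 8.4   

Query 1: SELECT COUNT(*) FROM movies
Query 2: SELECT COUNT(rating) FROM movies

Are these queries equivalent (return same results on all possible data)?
No, not equivalent

Query 1 returns: [(8,)]
Query 2 returns: [(7,)]

Reason: COUNT(*) includes NULLs, COUNT(column) excludes them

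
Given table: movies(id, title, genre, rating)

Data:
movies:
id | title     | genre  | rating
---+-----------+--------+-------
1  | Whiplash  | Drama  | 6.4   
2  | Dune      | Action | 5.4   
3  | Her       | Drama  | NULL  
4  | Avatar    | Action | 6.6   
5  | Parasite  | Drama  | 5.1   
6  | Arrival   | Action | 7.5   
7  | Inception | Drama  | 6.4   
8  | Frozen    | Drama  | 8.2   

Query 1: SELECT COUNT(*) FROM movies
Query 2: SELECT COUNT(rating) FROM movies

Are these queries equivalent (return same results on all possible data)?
No, not equivalent

Query 1 returns: [(8,)]
Query 2 returns: [(7,)]

Reason: COUNT(*) includes NULLs, COUNT(column) excludes them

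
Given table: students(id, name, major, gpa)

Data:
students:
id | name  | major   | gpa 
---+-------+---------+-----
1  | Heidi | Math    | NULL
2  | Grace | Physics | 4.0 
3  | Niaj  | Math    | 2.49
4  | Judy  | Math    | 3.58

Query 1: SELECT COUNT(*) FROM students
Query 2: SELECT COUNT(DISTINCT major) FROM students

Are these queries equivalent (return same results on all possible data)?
No, not equivalent

Query 1 returns: [(4,)]
Query 2 returns: [(2,)]

Reason: COUNT(*) counts rows, COUNT(DISTINCT major) counts unique majors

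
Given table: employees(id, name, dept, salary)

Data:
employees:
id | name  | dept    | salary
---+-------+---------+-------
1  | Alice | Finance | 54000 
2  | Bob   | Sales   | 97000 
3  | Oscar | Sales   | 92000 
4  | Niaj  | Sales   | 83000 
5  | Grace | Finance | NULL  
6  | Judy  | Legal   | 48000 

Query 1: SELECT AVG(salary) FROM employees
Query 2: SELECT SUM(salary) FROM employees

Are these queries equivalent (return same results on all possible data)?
No, not equivalent

Query 1 returns: [(74800.0,)]
Query 2 returns: [(374000,)]

Reason: AVG vs SUM give different aggregate values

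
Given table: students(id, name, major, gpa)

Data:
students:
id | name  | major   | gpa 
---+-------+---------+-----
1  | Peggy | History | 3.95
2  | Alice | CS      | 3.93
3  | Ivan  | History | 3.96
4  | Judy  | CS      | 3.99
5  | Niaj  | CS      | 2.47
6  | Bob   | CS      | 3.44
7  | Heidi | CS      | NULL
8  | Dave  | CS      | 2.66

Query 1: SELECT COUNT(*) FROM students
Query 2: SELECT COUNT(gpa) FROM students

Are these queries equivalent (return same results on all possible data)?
No, not equivalent

Query 1 returns: [(8,)]
Query 2 returns: [(7,)]

Reason: COUNT(*) includes NULLs, COUNT(column) excludes them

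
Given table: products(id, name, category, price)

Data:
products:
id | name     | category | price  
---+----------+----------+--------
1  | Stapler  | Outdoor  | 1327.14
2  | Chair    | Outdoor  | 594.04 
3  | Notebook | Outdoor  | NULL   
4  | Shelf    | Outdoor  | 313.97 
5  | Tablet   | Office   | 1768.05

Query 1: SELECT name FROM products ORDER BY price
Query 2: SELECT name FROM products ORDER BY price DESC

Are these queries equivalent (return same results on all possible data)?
No, not equivalent

Query 1 returns: [('Notebook',), ('Shelf',), ('Chair',), ('Stapler',), ('Tablet',)]
Query 2 returns: [('Tablet',), ('Stapler',), ('Chair',), ('Shelf',), ('Notebook',)]

Reason: ASC vs DESC gives opposite ordering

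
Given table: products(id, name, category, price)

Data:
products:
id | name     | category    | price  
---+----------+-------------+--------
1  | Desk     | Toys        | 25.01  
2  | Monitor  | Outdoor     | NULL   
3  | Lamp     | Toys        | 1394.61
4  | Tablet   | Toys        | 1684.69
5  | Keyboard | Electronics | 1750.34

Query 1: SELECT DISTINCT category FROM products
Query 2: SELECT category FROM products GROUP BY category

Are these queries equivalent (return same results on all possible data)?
Yes, equivalent

Both queries return: [('Electronics',), ('Outdoor',), ('Toys',)]

Reason: Both get unique categorys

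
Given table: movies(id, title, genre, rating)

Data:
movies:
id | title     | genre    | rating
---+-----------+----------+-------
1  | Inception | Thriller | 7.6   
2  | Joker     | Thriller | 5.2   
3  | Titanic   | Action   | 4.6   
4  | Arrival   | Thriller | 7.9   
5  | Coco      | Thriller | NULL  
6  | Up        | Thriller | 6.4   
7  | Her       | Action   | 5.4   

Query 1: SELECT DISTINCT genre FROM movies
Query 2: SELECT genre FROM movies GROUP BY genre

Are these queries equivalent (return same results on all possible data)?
Yes, equivalent

Both queries return: [('Action',), ('Thriller',)]

Reason: Both get unique genres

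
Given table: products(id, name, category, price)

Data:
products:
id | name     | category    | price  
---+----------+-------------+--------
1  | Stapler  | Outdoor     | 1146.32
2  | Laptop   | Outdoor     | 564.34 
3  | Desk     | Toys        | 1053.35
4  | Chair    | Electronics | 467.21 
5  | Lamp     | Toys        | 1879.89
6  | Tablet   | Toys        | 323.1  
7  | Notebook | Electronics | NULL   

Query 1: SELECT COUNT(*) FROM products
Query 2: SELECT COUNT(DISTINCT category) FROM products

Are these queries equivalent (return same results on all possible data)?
No, not equivalent

Query 1 returns: [(7,)]
Query 2 returns: [(3,)]

Reason: COUNT(*) counts rows, COUNT(DISTINCT category) counts unique categorys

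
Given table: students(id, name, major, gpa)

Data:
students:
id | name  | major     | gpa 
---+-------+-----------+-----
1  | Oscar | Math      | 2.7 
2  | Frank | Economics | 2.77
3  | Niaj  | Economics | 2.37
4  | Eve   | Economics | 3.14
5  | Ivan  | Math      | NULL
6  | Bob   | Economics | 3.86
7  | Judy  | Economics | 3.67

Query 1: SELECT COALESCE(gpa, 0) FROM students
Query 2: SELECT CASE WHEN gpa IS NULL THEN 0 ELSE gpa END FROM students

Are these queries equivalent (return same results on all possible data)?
Yes, equivalent

Both queries return: [(0,), (2.37,), (2.7,), (2.77,), (3.14,), (3.67,), (3.86,)]

Reason: COALESCE vs CASE for NULL handling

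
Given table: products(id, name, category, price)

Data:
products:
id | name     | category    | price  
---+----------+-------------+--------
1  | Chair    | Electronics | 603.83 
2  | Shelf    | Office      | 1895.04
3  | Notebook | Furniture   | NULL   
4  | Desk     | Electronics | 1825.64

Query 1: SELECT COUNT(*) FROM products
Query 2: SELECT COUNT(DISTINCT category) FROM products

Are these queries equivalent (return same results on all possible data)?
No, not equivalent

Query 1 returns: [(4,)]
Query 2 returns: [(3,)]

Reason: COUNT(*) counts rows, COUNT(DISTINCT category) counts unique categorys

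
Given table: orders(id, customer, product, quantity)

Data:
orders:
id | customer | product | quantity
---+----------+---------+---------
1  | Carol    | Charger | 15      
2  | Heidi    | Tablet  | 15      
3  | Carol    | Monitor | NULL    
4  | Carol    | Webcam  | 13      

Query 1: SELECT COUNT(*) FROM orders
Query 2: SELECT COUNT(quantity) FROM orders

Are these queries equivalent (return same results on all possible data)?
No, not equivalent

Query 1 returns: [(4,)]
Query 2 returns: [(3,)]

Reason: COUNT(*) includes NULLs, COUNT(column) excludes them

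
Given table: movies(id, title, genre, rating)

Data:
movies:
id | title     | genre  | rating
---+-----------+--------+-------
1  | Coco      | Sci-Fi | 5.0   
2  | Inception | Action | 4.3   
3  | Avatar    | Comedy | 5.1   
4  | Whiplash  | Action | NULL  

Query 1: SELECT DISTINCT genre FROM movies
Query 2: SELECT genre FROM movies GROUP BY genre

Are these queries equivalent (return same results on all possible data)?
Yes, equivalent

Both queries return: [('Action',), ('Comedy',), ('Sci-Fi',)]

Reason: Both get unique genres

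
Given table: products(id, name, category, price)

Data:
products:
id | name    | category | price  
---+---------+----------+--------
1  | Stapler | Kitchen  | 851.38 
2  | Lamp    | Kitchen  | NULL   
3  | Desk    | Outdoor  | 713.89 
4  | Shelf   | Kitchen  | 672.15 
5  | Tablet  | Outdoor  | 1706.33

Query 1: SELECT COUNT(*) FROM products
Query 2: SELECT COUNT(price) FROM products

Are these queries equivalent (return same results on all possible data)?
No, not equivalent

Query 1 returns: [(5,)]
Query 2 returns: [(4,)]

Reason: COUNT(*) includes NULLs, COUNT(column) excludes them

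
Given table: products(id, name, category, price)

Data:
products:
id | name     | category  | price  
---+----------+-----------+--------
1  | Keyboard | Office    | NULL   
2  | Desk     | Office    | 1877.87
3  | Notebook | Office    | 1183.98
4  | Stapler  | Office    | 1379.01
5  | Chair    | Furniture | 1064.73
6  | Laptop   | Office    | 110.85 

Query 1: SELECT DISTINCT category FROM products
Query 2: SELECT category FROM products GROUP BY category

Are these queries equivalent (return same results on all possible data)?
Yes, equivalent

Both queries return: [('Furniture',), ('Office',)]

Reason: Both get unique categorys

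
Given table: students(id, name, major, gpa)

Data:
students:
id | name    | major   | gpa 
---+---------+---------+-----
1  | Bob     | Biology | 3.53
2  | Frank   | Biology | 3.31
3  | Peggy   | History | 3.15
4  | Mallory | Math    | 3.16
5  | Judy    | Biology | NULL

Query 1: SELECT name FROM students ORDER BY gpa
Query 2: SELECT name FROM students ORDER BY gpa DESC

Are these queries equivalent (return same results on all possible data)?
No, not equivalent

Query 1 returns: [('Judy',), ('Peggy',), ('Mallory',), ('Frank',), ('Bob',)]
Query 2 returns: [('Bob',), ('Frank',), ('Mallory',), ('Peggy',), ('Judy',)]

Reason: ASC vs DESC gives opposite ordering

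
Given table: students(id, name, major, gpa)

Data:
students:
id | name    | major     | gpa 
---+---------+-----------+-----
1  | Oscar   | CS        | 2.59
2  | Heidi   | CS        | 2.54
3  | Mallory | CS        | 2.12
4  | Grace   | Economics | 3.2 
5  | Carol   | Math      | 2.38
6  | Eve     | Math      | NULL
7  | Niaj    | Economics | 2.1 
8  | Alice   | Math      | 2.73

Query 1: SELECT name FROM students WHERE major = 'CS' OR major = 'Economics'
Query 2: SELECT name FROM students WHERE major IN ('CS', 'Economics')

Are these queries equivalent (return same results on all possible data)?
Yes, equivalent

Both queries return: [('Grace',), ('Heidi',), ('Mallory',), ('Niaj',), ('Oscar',)]

Reason: OR vs IN are equivalent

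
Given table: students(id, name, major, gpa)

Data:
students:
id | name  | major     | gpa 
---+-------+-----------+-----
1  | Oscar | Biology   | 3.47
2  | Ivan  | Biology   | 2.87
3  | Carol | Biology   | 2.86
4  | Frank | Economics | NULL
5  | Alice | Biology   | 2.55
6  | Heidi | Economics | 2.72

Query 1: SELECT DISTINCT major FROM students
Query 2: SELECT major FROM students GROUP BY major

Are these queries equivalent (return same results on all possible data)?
Yes, equivalent

Both queries return: [('Biology',), ('Economics',)]

Reason: Both get unique majors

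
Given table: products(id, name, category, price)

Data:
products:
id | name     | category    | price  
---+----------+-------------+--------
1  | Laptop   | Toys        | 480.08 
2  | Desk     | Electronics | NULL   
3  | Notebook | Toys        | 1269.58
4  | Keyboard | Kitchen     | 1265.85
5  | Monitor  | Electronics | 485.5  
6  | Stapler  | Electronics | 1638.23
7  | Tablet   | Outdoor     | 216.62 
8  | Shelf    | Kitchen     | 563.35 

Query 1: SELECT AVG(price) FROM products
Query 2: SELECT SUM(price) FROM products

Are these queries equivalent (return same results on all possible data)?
No, not equivalent

Query 1 returns: [(845.6014285714285,)]
Query 2 returns: [(5919.21,)]

Reason: AVG vs SUM give different aggregate values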